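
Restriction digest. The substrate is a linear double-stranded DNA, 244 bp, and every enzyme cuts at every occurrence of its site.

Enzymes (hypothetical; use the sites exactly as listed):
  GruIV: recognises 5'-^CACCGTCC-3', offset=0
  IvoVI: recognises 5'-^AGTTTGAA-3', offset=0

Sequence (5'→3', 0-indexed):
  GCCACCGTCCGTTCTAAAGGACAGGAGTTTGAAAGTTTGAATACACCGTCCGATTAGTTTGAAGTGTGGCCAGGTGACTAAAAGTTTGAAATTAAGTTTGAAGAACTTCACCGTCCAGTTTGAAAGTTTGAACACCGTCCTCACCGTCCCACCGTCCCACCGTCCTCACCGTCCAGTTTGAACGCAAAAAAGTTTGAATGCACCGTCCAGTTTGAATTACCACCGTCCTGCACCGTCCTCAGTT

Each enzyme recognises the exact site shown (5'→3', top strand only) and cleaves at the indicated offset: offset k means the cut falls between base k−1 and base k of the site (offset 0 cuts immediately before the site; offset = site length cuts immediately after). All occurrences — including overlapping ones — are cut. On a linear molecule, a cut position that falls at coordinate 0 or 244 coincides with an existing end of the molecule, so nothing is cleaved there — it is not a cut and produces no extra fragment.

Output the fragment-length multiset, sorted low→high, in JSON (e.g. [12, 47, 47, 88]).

[2,8,8,8,8,8,8,8,8,9,9,10,10,10,12,12,12,14,14,16,23,27]

Site scan:
  GruIV (CACCGTCC, off=0): starts [2, 43, 108, 132, 141, 149, 157, 166, 200, 220, 230] → cuts [2, 43, 108, 132, 141, 149, 157, 166, 200, 220, 230]
  IvoVI (AGTTTGAA, off=0): starts [25, 33, 55, 82, 94, 116, 124, 174, 190, 208] → cuts [25, 33, 55, 82, 94, 116, 124, 174, 190, 208]

All cut coordinates (distinct, sorted): [2, 25, 33, 43, 55, 82, 94, 108, 116, 124, 132, 141, 149, 157, 166, 174, 190, 200, 208, 220, 230]

Fragments:
  [0,2): 2 bp
  [2,25): 23 bp
  [25,33): 8 bp
  [33,43): 10 bp
  [43,55): 12 bp
  [55,82): 27 bp
  [82,94): 12 bp
  [94,108): 14 bp
  [108,116): 8 bp
  [116,124): 8 bp
  [124,132): 8 bp
  [132,141): 9 bp
  [141,149): 8 bp
  [149,157): 8 bp
  [157,166): 9 bp
  [166,174): 8 bp
  [174,190): 16 bp
  [190,200): 10 bp
  [200,208): 8 bp
  [208,220): 12 bp
  [220,230): 10 bp
  [230,244): 14 bp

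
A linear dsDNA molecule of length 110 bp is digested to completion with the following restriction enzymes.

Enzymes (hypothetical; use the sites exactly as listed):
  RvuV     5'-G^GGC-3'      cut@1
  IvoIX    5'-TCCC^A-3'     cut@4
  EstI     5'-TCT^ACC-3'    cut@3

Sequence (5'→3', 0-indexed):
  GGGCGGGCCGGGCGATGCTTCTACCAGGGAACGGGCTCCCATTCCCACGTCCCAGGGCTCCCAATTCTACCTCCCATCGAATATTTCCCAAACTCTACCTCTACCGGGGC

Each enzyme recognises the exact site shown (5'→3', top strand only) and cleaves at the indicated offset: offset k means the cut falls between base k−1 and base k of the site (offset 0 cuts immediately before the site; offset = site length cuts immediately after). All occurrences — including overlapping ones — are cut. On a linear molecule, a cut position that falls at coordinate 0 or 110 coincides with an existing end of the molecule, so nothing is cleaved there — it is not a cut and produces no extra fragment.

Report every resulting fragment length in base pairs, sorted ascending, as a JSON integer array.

Per-enzyme occurrences:
  RvuV GGGC/1: at [0, 4, 9, 32, 54, 106] ⇒ [1, 5, 10, 33, 55, 107]
  IvoIX TCCCA/4: at [36, 42, 49, 58, 71, 85] ⇒ [40, 46, 53, 62, 75, 89]
  EstI TCTACC/3: at [19, 65, 93, 99] ⇒ [22, 68, 96, 102]

Pooled cuts: [1, 5, 10, 22, 33, 40, 46, 53, 55, 62, 68, 75, 89, 96, 102, 107]

Fragment lengths:
  [0,1): 1 bp
  [1,5): 4 bp
  [5,10): 5 bp
  [10,22): 12 bp
  [22,33): 11 bp
  [33,40): 7 bp
  [40,46): 6 bp
  [46,53): 7 bp
  [53,55): 2 bp
  [55,62): 7 bp
  [62,68): 6 bp
  [68,75): 7 bp
  [75,89): 14 bp
  [89,96): 7 bp
  [96,102): 6 bp
  [102,107): 5 bp
  [107,110): 3 bp

[1,2,3,4,5,5,6,6,6,7,7,7,7,7,11,12,14]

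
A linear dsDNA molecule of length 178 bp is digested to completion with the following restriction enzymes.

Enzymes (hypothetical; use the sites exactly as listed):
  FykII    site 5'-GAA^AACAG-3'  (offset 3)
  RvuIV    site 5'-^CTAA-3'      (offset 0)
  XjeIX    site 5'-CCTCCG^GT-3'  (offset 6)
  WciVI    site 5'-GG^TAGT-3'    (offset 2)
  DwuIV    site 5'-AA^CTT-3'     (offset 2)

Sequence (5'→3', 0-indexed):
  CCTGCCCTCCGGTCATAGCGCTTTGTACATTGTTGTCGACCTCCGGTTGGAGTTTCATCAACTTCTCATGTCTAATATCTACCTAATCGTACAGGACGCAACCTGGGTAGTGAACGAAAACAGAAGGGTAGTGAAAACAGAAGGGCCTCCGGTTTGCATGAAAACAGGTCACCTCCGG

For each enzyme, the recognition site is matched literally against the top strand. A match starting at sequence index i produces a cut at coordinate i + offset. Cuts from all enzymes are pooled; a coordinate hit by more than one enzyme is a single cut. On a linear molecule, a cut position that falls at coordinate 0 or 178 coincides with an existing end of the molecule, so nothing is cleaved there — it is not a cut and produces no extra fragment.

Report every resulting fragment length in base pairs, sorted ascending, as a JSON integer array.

[7,10,10,11,11,11,11,16,16,16,25,34]

Scan for sites:
  FykII GAAAACAG/3: at [115, 132, 159] ⇒ [118, 135, 162]
  RvuIV CTAA/0: at [71, 82] ⇒ [71, 82]
  XjeIX CCTCCGGT/6: at [5, 39, 145] ⇒ [11, 45, 151]
  WciVI GGTAGT/2: at [105, 126] ⇒ [107, 128]
  DwuIV AACTT/2: at [59] ⇒ [61]

All cut coordinates (distinct, sorted): [11, 45, 61, 71, 82, 107, 118, 128, 135, 151, 162]

Fragments:
  [0,11): 11 bp
  [11,45): 34 bp
  [45,61): 16 bp
  [61,71): 10 bp
  [71,82): 11 bp
  [82,107): 25 bp
  [107,118): 11 bp
  [118,128): 10 bp
  [128,135): 7 bp
  [135,151): 16 bp
  [151,162): 11 bp
  [162,178): 16 bp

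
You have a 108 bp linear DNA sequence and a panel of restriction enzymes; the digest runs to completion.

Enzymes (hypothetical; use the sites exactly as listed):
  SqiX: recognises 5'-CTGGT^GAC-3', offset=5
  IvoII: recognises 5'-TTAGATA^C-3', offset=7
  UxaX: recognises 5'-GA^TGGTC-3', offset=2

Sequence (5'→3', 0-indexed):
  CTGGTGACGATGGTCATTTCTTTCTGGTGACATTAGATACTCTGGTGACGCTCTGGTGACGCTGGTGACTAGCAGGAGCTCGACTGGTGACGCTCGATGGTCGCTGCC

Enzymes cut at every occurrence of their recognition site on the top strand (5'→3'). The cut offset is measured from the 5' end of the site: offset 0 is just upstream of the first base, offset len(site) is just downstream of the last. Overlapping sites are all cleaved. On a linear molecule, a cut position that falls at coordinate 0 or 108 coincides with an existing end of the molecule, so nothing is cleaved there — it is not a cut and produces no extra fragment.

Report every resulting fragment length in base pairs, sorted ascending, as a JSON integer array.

[5,5,7,9,9,11,11,11,18,22]

Site scan:
  SqiX CTGGTGAC/5: at [0, 23, 41, 52, 61, 83] ⇒ [5, 28, 46, 57, 66, 88]
  IvoII TTAGATAC/7: at [32] ⇒ [39]
  UxaX GATGGTC/2: at [8, 95] ⇒ [10, 97]

All cut coordinates (distinct, sorted): [5, 10, 28, 39, 46, 57, 66, 88, 97]

Fragment lengths:
  [0,5): 5 bp
  [5,10): 5 bp
  [10,28): 18 bp
  [28,39): 11 bp
  [39,46): 7 bp
  [46,57): 11 bp
  [57,66): 9 bp
  [66,88): 22 bp
  [88,97): 9 bp
  [97,108): 11 bp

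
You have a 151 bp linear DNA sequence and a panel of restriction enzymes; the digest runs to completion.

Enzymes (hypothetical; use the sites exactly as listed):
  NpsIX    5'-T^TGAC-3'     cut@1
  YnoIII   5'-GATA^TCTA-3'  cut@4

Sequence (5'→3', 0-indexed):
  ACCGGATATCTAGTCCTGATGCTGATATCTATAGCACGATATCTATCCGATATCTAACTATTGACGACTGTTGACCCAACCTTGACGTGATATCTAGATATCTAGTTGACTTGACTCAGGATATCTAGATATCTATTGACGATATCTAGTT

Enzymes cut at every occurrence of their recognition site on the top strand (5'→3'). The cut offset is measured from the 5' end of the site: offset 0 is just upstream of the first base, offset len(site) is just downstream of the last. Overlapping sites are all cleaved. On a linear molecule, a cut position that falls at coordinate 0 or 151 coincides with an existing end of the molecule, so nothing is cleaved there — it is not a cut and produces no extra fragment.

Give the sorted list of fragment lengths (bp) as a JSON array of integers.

Per-enzyme occurrences:
  NpsIX TTGAC/1: at [60, 70, 81, 105, 110, 135] ⇒ [61, 71, 82, 106, 111, 136]
  YnoIII GATATCTA/4: at [4, 23, 37, 48, 88, 96, 119, 127, 140] ⇒ [8, 27, 41, 52, 92, 100, 123, 131, 144]

All cut coordinates (distinct, sorted): [8, 27, 41, 52, 61, 71, 82, 92, 100, 106, 111, 123, 131, 136, 144]

Fragments:
  [0,8): 8 bp
  [8,27): 19 bp
  [27,41): 14 bp
  [41,52): 11 bp
  [52,61): 9 bp
  [61,71): 10 bp
  [71,82): 11 bp
  [82,92): 10 bp
  [92,100): 8 bp
  [100,106): 6 bp
  [106,111): 5 bp
  [111,123): 12 bp
  [123,131): 8 bp
  [131,136): 5 bp
  [136,144): 8 bp
  [144,151): 7 bp

[5,5,6,7,8,8,8,8,9,10,10,11,11,12,14,19]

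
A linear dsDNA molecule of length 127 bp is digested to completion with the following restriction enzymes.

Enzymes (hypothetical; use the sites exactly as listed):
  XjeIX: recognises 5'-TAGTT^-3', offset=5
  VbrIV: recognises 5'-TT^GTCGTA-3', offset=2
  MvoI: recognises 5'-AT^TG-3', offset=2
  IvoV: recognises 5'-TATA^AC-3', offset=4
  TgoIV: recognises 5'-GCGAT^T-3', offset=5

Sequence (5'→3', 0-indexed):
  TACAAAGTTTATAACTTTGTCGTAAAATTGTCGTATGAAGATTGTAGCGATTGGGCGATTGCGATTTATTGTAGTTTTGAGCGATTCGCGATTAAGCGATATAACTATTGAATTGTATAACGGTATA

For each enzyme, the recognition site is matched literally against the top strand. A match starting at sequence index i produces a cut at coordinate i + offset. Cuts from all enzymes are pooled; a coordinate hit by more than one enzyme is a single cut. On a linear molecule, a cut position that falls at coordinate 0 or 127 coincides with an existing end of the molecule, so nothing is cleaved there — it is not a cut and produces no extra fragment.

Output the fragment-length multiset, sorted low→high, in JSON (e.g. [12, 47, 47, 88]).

Scan for sites:
  XjeIX TAGTT/5: at [71] ⇒ [76]
  VbrIV TTGTCGTA/2: at [16, 27] ⇒ [18, 29]
  MvoI ATTG/2: at [26, 40, 49, 57, 67, 106, 111] ⇒ [28, 42, 51, 59, 69, 108, 113]
  IvoV TATAAC/4: at [9, 99, 115] ⇒ [13, 103, 119]
  TgoIV GCGATT/5: at [46, 54, 60, 80, 87] ⇒ [51, 59, 65, 85, 92]

All cut coordinates (distinct, sorted): [13, 18, 28, 29, 42, 51, 59, 65, 69, 76, 85, 92, 103, 108, 113, 119]

Fragment lengths:
  [0,13): 13 bp
  [13,18): 5 bp
  [18,28): 10 bp
  [28,29): 1 bp
  [29,42): 13 bp
  [42,51): 9 bp
  [51,59): 8 bp
  [59,65): 6 bp
  [65,69): 4 bp
  [69,76): 7 bp
  [76,85): 9 bp
  [85,92): 7 bp
  [92,103): 11 bp
  [103,108): 5 bp
  [108,113): 5 bp
  [113,119): 6 bp
  [119,127): 8 bp

[1,4,5,5,5,6,6,7,7,8,8,9,9,10,11,13,13]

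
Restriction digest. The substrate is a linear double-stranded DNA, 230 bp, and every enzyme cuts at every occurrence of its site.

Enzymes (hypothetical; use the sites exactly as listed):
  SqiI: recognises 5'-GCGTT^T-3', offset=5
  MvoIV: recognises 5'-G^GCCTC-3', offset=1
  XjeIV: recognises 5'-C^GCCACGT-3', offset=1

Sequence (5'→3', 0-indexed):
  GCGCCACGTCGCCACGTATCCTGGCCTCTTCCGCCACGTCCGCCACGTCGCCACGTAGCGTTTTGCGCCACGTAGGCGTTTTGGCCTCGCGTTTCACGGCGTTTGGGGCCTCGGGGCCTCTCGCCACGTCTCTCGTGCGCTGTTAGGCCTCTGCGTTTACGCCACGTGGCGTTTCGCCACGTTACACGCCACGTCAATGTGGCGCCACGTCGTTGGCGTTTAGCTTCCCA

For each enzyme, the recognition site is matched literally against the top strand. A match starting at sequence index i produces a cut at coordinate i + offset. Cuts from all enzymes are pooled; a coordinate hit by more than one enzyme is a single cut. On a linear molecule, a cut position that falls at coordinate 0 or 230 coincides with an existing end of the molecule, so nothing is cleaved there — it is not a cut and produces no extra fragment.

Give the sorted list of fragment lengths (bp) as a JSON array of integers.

[2,2,3,3,4,4,7,8,8,8,9,9,10,10,10,11,12,13,13,13,14,16,17,24]

Site scan:
  SqiI (GCGTTT, off=5): starts [57, 75, 88, 98, 152, 168, 215] → cuts [62, 80, 93, 103, 157, 173, 220]
  MvoIV (GGCCTC, off=1): starts [22, 82, 106, 114, 145] → cuts [23, 83, 107, 115, 146]
  XjeIV (CGCCACGT, off=1): starts [1, 9, 31, 40, 48, 65, 121, 159, 174, 186, 202] → cuts [2, 10, 32, 41, 49, 66, 122, 160, 175, 187, 203]

Pooled cuts: [2, 10, 23, 32, 41, 49, 62, 66, 80, 83, 93, 103, 107, 115, 122, 146, 157, 160, 173, 175, 187, 203, 220]

Fragment lengths:
  [0,2): 2 bp
  [2,10): 8 bp
  [10,23): 13 bp
  [23,32): 9 bp
  [32,41): 9 bp
  [41,49): 8 bp
  [49,62): 13 bp
  [62,66): 4 bp
  [66,80): 14 bp
  [80,83): 3 bp
  [83,93): 10 bp
  [93,103): 10 bp
  [103,107): 4 bp
  [107,115): 8 bp
  [115,122): 7 bp
  [122,146): 24 bp
  [146,157): 11 bp
  [157,160): 3 bp
  [160,173): 13 bp
  [173,175): 2 bp
  [175,187): 12 bp
  [187,203): 16 bp
  [203,220): 17 bp
  [220,230): 10 bp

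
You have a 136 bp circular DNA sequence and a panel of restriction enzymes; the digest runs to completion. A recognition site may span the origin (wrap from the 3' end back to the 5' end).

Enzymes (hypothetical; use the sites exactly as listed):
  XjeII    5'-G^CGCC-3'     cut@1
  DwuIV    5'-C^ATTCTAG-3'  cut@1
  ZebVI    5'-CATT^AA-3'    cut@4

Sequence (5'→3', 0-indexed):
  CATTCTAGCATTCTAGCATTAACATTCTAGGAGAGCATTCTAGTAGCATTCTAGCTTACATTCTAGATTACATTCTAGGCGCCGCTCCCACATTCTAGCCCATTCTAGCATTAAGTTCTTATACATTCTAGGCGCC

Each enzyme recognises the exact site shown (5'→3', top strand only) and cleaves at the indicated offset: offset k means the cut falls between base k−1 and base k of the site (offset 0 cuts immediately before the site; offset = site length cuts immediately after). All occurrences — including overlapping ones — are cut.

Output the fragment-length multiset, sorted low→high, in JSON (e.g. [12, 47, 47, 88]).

[3,5,8,8,8,10,11,11,11,12,12,12,12,13]

Per-enzyme occurrences:
  XjeII (GCGCC, off=1): starts [78, 131] → cuts [79, 132]
  DwuIV (CATTCTAG, off=1): starts [0, 8, 22, 35, 46, 58, 70, 90, 100, 123] → cuts [1, 9, 23, 36, 47, 59, 71, 91, 101, 124]
  ZebVI (CATTAA, off=4): starts [16, 108] → cuts [20, 112]

All cut coordinates (distinct, sorted): [1, 9, 20, 23, 36, 47, 59, 71, 79, 91, 101, 112, 124, 132]

Fragments:
  1→9: 8 bp
  9→20: 11 bp
  20→23: 3 bp
  23→36: 13 bp
  36→47: 11 bp
  47→59: 12 bp
  59→71: 12 bp
  71→79: 8 bp
  79→91: 12 bp
  91→101: 10 bp
  101→112: 11 bp
  112→124: 12 bp
  124→132: 8 bp
  132→1 (wrap): 136-132+1 = 5 bp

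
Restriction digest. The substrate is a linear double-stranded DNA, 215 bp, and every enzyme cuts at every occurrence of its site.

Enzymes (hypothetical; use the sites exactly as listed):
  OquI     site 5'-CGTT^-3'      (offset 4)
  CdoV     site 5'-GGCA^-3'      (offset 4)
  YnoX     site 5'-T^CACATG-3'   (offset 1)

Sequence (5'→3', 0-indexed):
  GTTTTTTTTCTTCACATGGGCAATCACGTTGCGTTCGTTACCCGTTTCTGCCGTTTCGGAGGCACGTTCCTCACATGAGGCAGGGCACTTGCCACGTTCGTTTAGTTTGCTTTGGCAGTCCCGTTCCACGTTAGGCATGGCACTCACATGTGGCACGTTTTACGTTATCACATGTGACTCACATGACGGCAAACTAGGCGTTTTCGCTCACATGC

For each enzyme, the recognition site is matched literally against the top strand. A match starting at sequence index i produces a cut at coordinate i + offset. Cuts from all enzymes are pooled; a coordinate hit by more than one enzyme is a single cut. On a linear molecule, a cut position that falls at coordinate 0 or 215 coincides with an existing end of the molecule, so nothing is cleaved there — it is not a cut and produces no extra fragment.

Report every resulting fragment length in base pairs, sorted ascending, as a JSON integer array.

[2,2,3,4,4,4,4,5,5,5,5,6,7,7,7,7,8,8,9,9,10,11,11,11,11,11,12,12,15]

Scan for sites:
  OquI (CGTT, off=4): starts [26, 31, 35, 42, 51, 64, 94, 98, 121, 128, 155, 162, 198] → cuts [30, 35, 39, 46, 55, 68, 98, 102, 125, 132, 159, 166, 202]
  CdoV (GGCA, off=4): starts [18, 60, 78, 83, 113, 133, 138, 151, 187] → cuts [22, 64, 82, 87, 117, 137, 142, 155, 191]
  YnoX (TCACATG, off=1): starts [11, 70, 143, 167, 178, 207] → cuts [12, 71, 144, 168, 179, 208]

Pooled cuts: [12, 22, 30, 35, 39, 46, 55, 64, 68, 71, 82, 87, 98, 102, 117, 125, 132, 137, 142, 144, 155, 159, 166, 168, 179, 191, 202, 208]

Fragments:
  [0,12): 12 bp
  [12,22): 10 bp
  [22,30): 8 bp
  [30,35): 5 bp
  [35,39): 4 bp
  [39,46): 7 bp
  [46,55): 9 bp
  [55,64): 9 bp
  [64,68): 4 bp
  [68,71): 3 bp
  [71,82): 11 bp
  [82,87): 5 bp
  [87,98): 11 bp
  [98,102): 4 bp
  [102,117): 15 bp
  [117,125): 8 bp
  [125,132): 7 bp
  [132,137): 5 bp
  [137,142): 5 bp
  [142,144): 2 bp
  [144,155): 11 bp
  [155,159): 4 bp
  [159,166): 7 bp
  [166,168): 2 bp
  [168,179): 11 bp
  [179,191): 12 bp
  [191,202): 11 bp
  [202,208): 6 bp
  [208,215): 7 bp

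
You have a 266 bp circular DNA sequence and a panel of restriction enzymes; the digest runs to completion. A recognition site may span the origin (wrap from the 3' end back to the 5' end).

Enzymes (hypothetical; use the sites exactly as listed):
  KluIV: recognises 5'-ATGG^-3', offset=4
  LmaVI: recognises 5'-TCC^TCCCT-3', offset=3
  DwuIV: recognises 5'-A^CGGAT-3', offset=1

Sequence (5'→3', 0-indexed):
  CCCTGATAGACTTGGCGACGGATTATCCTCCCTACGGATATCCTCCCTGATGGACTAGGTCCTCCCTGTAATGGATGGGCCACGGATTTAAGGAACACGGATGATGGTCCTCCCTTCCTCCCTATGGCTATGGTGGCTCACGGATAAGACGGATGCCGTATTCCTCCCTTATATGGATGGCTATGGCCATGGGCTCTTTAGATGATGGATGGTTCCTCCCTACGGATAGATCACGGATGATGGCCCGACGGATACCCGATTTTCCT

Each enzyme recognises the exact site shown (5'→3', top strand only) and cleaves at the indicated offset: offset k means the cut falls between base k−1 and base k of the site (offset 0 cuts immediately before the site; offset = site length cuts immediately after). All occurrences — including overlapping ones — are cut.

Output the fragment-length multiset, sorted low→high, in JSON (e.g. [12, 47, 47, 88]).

[3,4,4,4,4,4,5,6,6,6,6,6,7,8,9,9,9,9,10,10,10,10,11,12,12,15,15,16,17,19]

Scan for sites:
  KluIV (ATGG, off=4): starts [49, 70, 74, 103, 123, 129, 172, 176, 182, 188, 204, 208, 239] → cuts [53, 74, 78, 107, 127, 133, 176, 180, 186, 192, 208, 212, 243]
  LmaVI (TCCTCCCT, off=3): starts [25, 40, 59, 107, 115, 161, 213, 262] → cuts [28, 43, 62, 110, 118, 164, 216, 265]
  DwuIV (ACGGAT, off=1): starts [17, 33, 81, 96, 139, 148, 221, 232, 247] → cuts [18, 34, 82, 97, 140, 149, 222, 233, 248]

All cut coordinates (distinct, sorted): [18, 28, 34, 43, 53, 62, 74, 78, 82, 97, 107, 110, 118, 127, 133, 140, 149, 164, 176, 180, 186, 192, 208, 212, 216, 222, 233, 243, 248, 265]

Fragment lengths:
  18→28: 10 bp
  28→34: 6 bp
  34→43: 9 bp
  43→53: 10 bp
  53→62: 9 bp
  62→74: 12 bp
  74→78: 4 bp
  78→82: 4 bp
  82→97: 15 bp
  97→107: 10 bp
  107→110: 3 bp
  110→118: 8 bp
  118→127: 9 bp
  127→133: 6 bp
  133→140: 7 bp
  140→149: 9 bp
  149→164: 15 bp
  164→176: 12 bp
  176→180: 4 bp
  180→186: 6 bp
  186→192: 6 bp
  192→208: 16 bp
  208→212: 4 bp
  212→216: 4 bp
  216→222: 6 bp
  222→233: 11 bp
  233→243: 10 bp
  243→248: 5 bp
  248→265: 17 bp
  265→18 (wrap): 266-265+18 = 19 bp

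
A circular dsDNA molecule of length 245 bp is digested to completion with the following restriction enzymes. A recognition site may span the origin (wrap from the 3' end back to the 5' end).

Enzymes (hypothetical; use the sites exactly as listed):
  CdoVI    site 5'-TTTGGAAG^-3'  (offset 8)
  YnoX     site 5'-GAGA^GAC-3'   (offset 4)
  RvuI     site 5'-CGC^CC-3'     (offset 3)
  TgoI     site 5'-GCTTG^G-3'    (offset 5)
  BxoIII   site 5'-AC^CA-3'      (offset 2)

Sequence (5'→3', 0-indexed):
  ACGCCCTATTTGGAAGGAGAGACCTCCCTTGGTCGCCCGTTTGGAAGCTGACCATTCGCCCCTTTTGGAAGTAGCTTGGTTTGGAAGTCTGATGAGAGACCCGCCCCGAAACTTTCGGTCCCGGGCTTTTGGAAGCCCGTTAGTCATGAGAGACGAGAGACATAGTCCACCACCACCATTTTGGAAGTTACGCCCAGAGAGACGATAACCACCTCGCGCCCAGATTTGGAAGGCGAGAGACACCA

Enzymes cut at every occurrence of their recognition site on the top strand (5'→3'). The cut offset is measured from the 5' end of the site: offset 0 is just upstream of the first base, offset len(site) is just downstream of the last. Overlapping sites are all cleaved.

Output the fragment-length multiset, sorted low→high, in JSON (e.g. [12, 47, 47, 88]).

Per-enzyme occurrences:
  CdoVI TTTGGAAG/8: at [8, 39, 63, 79, 127, 179, 224] ⇒ [16, 47, 71, 87, 135, 187, 232]
  YnoX GAGAGAC/4: at [16, 93, 147, 154, 196, 234] ⇒ [20, 97, 151, 158, 200, 238]
  RvuI CGCCC/3: at [1, 33, 56, 101, 190, 216] ⇒ [4, 36, 59, 104, 193, 219]
  TgoI GCTTGG/5: at [73] ⇒ [78]
  BxoIII ACCA/2: at [50, 168, 171, 174, 207, 241] ⇒ [52, 170, 173, 176, 209, 243]

Pooled cuts: [4, 16, 20, 36, 47, 52, 59, 71, 78, 87, 97, 104, 135, 151, 158, 170, 173, 176, 187, 193, 200, 209, 219, 232, 238, 243]

Fragments:
  4→16: 12 bp
  16→20: 4 bp
  20→36: 16 bp
  36→47: 11 bp
  47→52: 5 bp
  52→59: 7 bp
  59→71: 12 bp
  71→78: 7 bp
  78→87: 9 bp
  87→97: 10 bp
  97→104: 7 bp
  104→135: 31 bp
  135→151: 16 bp
  151→158: 7 bp
  158→170: 12 bp
  170→173: 3 bp
  173→176: 3 bp
  176→187: 11 bp
  187→193: 6 bp
  193→200: 7 bp
  200→209: 9 bp
  209→219: 10 bp
  219→232: 13 bp
  232→238: 6 bp
  238→243: 5 bp
  243→4 (wrap): 245-243+4 = 6 bp

[3,3,4,5,5,6,6,6,7,7,7,7,7,9,9,10,10,11,11,12,12,12,13,16,16,31]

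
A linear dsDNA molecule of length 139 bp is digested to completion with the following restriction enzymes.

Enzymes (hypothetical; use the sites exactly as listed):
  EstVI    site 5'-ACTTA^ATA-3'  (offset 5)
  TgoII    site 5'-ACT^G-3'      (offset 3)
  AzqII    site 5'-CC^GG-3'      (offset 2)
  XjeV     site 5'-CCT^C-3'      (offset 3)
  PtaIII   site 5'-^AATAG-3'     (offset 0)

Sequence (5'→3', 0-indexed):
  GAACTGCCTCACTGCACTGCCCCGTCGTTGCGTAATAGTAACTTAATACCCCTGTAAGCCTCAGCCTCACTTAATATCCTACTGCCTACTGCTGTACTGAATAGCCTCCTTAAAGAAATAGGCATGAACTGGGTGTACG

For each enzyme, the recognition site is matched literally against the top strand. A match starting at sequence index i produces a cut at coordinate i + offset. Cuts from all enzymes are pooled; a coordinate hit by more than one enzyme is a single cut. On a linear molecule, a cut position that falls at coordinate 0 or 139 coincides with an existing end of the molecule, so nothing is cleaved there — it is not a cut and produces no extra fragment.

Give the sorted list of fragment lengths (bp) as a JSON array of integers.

[1,4,4,5,5,6,6,7,8,8,9,9,10,12,14,15,16]

Site scan:
  EstVI (ACTTAATA, off=5): starts [40, 68] → cuts [45, 73]
  TgoII (ACTG, off=3): starts [2, 10, 15, 80, 87, 95, 127] → cuts [5, 13, 18, 83, 90, 98, 130]
  AzqII (CCGG, off=2): no sites
  XjeV (CCTC, off=3): starts [6, 58, 64, 104] → cuts [9, 61, 67, 107]
  PtaIII (AATAG, off=0): starts [33, 99, 116] → cuts [33, 99, 116]

All cut coordinates (distinct, sorted): [5, 9, 13, 18, 33, 45, 61, 67, 73, 83, 90, 98, 99, 107, 116, 130]

Fragment lengths:
  [0,5): 5 bp
  [5,9): 4 bp
  [9,13): 4 bp
  [13,18): 5 bp
  [18,33): 15 bp
  [33,45): 12 bp
  [45,61): 16 bp
  [61,67): 6 bp
  [67,73): 6 bp
  [73,83): 10 bp
  [83,90): 7 bp
  [90,98): 8 bp
  [98,99): 1 bp
  [99,107): 8 bp
  [107,116): 9 bp
  [116,130): 14 bp
  [130,139): 9 bp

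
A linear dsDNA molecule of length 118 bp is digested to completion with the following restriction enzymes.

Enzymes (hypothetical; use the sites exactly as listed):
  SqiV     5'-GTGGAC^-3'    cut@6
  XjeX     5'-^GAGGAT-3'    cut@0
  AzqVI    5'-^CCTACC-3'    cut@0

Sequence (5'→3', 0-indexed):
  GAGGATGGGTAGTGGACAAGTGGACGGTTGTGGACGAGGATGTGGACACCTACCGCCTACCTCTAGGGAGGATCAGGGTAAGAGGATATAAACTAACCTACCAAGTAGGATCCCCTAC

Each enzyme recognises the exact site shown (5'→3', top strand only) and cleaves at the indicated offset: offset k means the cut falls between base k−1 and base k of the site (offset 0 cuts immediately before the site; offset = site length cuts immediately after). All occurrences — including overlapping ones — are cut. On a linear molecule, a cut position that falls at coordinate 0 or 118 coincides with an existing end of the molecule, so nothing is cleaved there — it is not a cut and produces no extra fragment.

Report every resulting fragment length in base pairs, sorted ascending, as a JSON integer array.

Per-enzyme occurrences:
  SqiV GTGGAC/6: at [11, 19, 29, 41] ⇒ [17, 25, 35, 47]
  XjeX GAGGAT/0: at [0, 35, 67, 81] ⇒ [35, 67, 81] (position 0 is a terminus of the linear molecule — no cut)
  AzqVI CCTACC/0: at [48, 55, 96] ⇒ [48, 55, 96]

Pooled cuts: [17, 25, 35, 47, 48, 55, 67, 81, 96]

Fragment lengths:
  [0,17): 17 bp
  [17,25): 8 bp
  [25,35): 10 bp
  [35,47): 12 bp
  [47,48): 1 bp
  [48,55): 7 bp
  [55,67): 12 bp
  [67,81): 14 bp
  [81,96): 15 bp
  [96,118): 22 bp

[1,7,8,10,12,12,14,15,17,22]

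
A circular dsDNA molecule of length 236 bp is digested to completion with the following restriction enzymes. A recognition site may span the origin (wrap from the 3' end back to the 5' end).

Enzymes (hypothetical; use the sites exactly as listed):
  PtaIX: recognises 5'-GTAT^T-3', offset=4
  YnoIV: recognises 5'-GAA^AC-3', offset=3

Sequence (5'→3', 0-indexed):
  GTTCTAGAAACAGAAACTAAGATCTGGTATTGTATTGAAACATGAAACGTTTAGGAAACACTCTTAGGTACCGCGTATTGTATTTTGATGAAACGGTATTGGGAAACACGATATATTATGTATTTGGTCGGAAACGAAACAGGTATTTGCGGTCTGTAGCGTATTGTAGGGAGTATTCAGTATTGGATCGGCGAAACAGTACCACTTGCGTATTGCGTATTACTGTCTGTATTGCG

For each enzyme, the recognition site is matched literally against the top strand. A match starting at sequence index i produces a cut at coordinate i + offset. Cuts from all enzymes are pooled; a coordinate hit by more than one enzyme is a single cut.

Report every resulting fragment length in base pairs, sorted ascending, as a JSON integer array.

[4,5,5,5,6,6,7,7,7,7,8,9,10,11,12,12,12,13,15,18,18,18,21]

Scan for sites:
  PtaIX GTATT/4: at [26, 31, 74, 79, 95, 119, 142, 160, 172, 179, 209, 216, 228] ⇒ [30, 35, 78, 83, 99, 123, 146, 164, 176, 183, 213, 220, 232]
  YnoIV GAAAC/3: at [6, 12, 36, 43, 54, 89, 102, 130, 135, 192] ⇒ [9, 15, 39, 46, 57, 92, 105, 133, 138, 195]

All cut coordinates (distinct, sorted): [9, 15, 30, 35, 39, 46, 57, 78, 83, 92, 99, 105, 123, 133, 138, 146, 164, 176, 183, 195, 213, 220, 232]

Fragments:
  9→15: 6 bp
  15→30: 15 bp
  30→35: 5 bp
  35→39: 4 bp
  39→46: 7 bp
  46→57: 11 bp
  57→78: 21 bp
  78→83: 5 bp
  83→92: 9 bp
  92→99: 7 bp
  99→105: 6 bp
  105→123: 18 bp
  123→133: 10 bp
  133→138: 5 bp
  138→146: 8 bp
  146→164: 18 bp
  164→176: 12 bp
  176→183: 7 bp
  183→195: 12 bp
  195→213: 18 bp
  213→220: 7 bp
  220→232: 12 bp
  232→9 (wrap): 236-232+9 = 13 bp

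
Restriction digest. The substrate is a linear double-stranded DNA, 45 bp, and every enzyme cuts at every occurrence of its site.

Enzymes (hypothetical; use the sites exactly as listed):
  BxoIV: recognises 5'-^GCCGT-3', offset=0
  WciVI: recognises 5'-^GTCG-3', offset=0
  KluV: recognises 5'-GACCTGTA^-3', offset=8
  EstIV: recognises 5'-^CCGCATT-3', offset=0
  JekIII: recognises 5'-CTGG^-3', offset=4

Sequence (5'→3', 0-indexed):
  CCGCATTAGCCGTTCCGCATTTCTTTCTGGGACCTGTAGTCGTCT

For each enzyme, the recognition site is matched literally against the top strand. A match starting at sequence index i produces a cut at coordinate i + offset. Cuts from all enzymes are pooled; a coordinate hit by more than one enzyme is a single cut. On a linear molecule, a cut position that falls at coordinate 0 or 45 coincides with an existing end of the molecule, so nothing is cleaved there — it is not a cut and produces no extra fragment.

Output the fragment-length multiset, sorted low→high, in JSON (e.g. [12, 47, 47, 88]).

Per-enzyme occurrences:
  BxoIV (GCCGT, off=0): starts [8] → cuts [8]
  WciVI (GTCG, off=0): starts [38] → cuts [38]
  KluV (GACCTGTA, off=8): starts [30] → cuts [38]
  EstIV (CCGCATT, off=0): starts [0, 14] → cuts [14] (position 0 is a terminus of the linear molecule — no cut)
  JekIII (CTGG, off=4): starts [26] → cuts [30]

All cut coordinates (distinct, sorted): [8, 14, 30, 38]

Fragment lengths:
  [0,8): 8 bp
  [8,14): 6 bp
  [14,30): 16 bp
  [30,38): 8 bp
  [38,45): 7 bp

[6,7,8,8,16]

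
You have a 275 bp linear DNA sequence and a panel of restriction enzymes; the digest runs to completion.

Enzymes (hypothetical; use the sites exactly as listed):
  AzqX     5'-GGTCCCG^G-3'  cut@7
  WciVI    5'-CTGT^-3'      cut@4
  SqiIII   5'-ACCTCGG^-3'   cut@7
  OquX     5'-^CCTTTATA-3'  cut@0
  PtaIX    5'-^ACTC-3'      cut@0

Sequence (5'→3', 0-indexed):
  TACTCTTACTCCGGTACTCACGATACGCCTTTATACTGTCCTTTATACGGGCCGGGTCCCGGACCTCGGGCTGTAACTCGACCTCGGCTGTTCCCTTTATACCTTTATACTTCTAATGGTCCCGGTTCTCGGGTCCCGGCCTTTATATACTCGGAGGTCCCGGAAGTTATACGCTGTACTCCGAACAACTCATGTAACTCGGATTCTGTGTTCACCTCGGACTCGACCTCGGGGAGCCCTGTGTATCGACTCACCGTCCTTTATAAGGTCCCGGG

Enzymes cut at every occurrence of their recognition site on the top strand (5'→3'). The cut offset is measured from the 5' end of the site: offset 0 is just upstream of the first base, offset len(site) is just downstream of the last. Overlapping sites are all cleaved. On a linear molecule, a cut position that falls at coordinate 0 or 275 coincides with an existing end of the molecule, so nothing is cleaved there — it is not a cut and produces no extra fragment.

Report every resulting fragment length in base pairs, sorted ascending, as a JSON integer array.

[1,1,1,2,2,4,5,6,6,8,8,8,9,9,9,10,10,11,12,12,12,12,13,14,14,15,16,22,23]

Site scan:
  AzqX GGTCCCGG/7: at [54, 117, 131, 155, 266] ⇒ [61, 124, 138, 162, 273]
  WciVI CTGT/4: at [35, 70, 87, 173, 205, 238] ⇒ [39, 74, 91, 177, 209, 242]
  SqiIII ACCTCGG/7: at [62, 80, 213, 225] ⇒ [69, 87, 220, 232]
  OquX CCTTTATA/0: at [27, 39, 93, 101, 139, 257] ⇒ [27, 39, 93, 101, 139, 257]
  PtaIX ACTC/0: at [1, 7, 15, 75, 148, 177, 187, 196, 220, 248] ⇒ [1, 7, 15, 75, 148, 177, 187, 196, 220, 248]

Pooled cuts: [1, 7, 15, 27, 39, 61, 69, 74, 75, 87, 91, 93, 101, 124, 138, 139, 148, 162, 177, 187, 196, 209, 220, 232, 242, 248, 257, 273]

Fragment lengths:
  [0,1): 1 bp
  [1,7): 6 bp
  [7,15): 8 bp
  [15,27): 12 bp
  [27,39): 12 bp
  [39,61): 22 bp
  [61,69): 8 bp
  [69,74): 5 bp
  [74,75): 1 bp
  [75,87): 12 bp
  [87,91): 4 bp
  [91,93): 2 bp
  [93,101): 8 bp
  [101,124): 23 bp
  [124,138): 14 bp
  [138,139): 1 bp
  [139,148): 9 bp
  [148,162): 14 bp
  [162,177): 15 bp
  [177,187): 10 bp
  [187,196): 9 bp
  [196,209): 13 bp
  [209,220): 11 bp
  [220,232): 12 bp
  [232,242): 10 bp
  [242,248): 6 bp
  [248,257): 9 bp
  [257,273): 16 bp
  [273,275): 2 bp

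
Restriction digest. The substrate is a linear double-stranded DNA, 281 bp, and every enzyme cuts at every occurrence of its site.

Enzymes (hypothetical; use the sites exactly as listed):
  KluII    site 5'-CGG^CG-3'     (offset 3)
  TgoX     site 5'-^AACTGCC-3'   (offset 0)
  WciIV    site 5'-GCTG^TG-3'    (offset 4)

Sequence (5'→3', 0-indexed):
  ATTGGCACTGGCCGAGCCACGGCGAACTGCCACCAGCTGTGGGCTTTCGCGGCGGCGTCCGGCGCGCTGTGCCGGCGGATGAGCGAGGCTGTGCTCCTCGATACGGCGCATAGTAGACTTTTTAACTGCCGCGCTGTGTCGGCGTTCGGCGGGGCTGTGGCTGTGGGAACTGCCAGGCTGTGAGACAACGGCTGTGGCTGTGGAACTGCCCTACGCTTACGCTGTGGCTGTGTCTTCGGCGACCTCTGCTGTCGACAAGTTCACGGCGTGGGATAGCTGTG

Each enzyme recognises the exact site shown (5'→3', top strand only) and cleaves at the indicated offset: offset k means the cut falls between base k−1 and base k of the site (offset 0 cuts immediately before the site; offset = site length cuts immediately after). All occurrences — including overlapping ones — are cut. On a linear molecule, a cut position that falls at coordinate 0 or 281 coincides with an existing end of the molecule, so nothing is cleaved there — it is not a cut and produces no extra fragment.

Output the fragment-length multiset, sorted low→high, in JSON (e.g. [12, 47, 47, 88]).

[2,2,3,3,4,6,6,6,6,6,7,7,7,8,9,13,13,13,13,14,15,15,16,17,21,22,27]

Scan for sites:
  KluII (CGGCG, off=3): starts [19, 49, 52, 59, 72, 103, 139, 146, 236, 263] → cuts [22, 52, 55, 62, 75, 106, 142, 149, 239, 266]
  TgoX (AACTGCC, off=0): starts [24, 123, 167, 203] → cuts [24, 123, 167, 203]
  WciIV (GCTGTG, off=4): starts [35, 65, 87, 132, 153, 159, 176, 190, 196, 220, 226, 275] → cuts [39, 69, 91, 136, 157, 163, 180, 194, 200, 224, 230, 279]

Pooled cuts: [22, 24, 39, 52, 55, 62, 69, 75, 91, 106, 123, 136, 142, 149, 157, 163, 167, 180, 194, 200, 203, 224, 230, 239, 266, 279]

Fragment lengths:
  [0,22): 22 bp
  [22,24): 2 bp
  [24,39): 15 bp
  [39,52): 13 bp
  [52,55): 3 bp
  [55,62): 7 bp
  [62,69): 7 bp
  [69,75): 6 bp
  [75,91): 16 bp
  [91,106): 15 bp
  [106,123): 17 bp
  [123,136): 13 bp
  [136,142): 6 bp
  [142,149): 7 bp
  [149,157): 8 bp
  [157,163): 6 bp
  [163,167): 4 bp
  [167,180): 13 bp
  [180,194): 14 bp
  [194,200): 6 bp
  [200,203): 3 bp
  [203,224): 21 bp
  [224,230): 6 bp
  [230,239): 9 bp
  [239,266): 27 bp
  [266,279): 13 bp
  [279,281): 2 bp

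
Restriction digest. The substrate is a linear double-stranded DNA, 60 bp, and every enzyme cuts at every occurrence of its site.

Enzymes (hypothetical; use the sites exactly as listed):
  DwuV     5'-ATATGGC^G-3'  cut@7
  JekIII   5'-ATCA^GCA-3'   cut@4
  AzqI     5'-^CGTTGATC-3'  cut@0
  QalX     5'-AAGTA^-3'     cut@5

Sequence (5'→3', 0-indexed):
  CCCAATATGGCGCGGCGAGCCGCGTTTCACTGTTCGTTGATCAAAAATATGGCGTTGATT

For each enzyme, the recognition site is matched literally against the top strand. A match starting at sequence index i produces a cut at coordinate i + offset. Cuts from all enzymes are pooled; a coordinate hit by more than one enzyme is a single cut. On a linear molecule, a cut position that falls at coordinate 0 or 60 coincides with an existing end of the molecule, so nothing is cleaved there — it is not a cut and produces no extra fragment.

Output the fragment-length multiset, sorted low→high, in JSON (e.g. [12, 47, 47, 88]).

Per-enzyme occurrences:
  DwuV (ATATGGCG, off=7): starts [4, 46] → cuts [11, 53]
  JekIII (ATCAGCA, off=4): no sites
  AzqI (CGTTGATC, off=0): starts [34] → cuts [34]
  QalX (AAGTA, off=5): no sites

All cut coordinates (distinct, sorted): [11, 34, 53]

Fragments:
  [0,11): 11 bp
  [11,34): 23 bp
  [34,53): 19 bp
  [53,60): 7 bp

[7,11,19,23]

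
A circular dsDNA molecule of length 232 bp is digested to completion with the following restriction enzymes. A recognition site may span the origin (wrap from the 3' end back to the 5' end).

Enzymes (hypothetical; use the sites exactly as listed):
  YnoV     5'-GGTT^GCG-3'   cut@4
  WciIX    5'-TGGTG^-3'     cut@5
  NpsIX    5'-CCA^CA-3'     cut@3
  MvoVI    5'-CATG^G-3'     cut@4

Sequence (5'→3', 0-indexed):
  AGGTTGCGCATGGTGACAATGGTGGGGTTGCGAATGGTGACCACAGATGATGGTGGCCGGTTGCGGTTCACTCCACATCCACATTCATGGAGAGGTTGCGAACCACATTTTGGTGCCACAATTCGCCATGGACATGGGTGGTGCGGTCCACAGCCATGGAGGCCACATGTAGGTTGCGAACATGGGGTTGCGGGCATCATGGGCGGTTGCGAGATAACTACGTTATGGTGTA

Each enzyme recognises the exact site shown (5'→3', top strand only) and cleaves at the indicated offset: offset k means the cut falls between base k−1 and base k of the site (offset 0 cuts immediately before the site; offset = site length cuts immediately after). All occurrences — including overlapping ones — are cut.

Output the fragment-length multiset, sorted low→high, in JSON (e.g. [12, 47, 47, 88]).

[3,3,4,5,5,6,6,7,7,7,7,7,7,7,8,8,8,8,9,9,10,10,10,12,12,12,13,22]

Scan for sites:
  YnoV GGTTGCG/4: at [1, 25, 58, 93, 171, 185, 204] ⇒ [5, 29, 62, 97, 175, 189, 208]
  WciIX TGGTG/5: at [10, 19, 34, 50, 110, 138, 225] ⇒ [15, 24, 39, 55, 115, 143, 230]
  NpsIX CCACA/3: at [40, 72, 78, 102, 115, 147, 162] ⇒ [43, 75, 81, 105, 118, 150, 165]
  MvoVI CATGG/4: at [8, 85, 126, 132, 154, 180, 197] ⇒ [12, 89, 130, 136, 158, 184, 201]

Pooled cuts: [5, 12, 15, 24, 29, 39, 43, 55, 62, 75, 81, 89, 97, 105, 115, 118, 130, 136, 143, 150, 158, 165, 175, 184, 189, 201, 208, 230]

Fragment lengths:
  5→12: 7 bp
  12→15: 3 bp
  15→24: 9 bp
  24→29: 5 bp
  29→39: 10 bp
  39→43: 4 bp
  43→55: 12 bp
  55→62: 7 bp
  62→75: 13 bp
  75→81: 6 bp
  81→89: 8 bp
  89→97: 8 bp
  97→105: 8 bp
  105→115: 10 bp
  115→118: 3 bp
  118→130: 12 bp
  130→136: 6 bp
  136→143: 7 bp
  143→150: 7 bp
  150→158: 8 bp
  158→165: 7 bp
  165→175: 10 bp
  175→184: 9 bp
  184→189: 5 bp
  189→201: 12 bp
  201→208: 7 bp
  208→230: 22 bp
  230→5 (wrap): 232-230+5 = 7 bp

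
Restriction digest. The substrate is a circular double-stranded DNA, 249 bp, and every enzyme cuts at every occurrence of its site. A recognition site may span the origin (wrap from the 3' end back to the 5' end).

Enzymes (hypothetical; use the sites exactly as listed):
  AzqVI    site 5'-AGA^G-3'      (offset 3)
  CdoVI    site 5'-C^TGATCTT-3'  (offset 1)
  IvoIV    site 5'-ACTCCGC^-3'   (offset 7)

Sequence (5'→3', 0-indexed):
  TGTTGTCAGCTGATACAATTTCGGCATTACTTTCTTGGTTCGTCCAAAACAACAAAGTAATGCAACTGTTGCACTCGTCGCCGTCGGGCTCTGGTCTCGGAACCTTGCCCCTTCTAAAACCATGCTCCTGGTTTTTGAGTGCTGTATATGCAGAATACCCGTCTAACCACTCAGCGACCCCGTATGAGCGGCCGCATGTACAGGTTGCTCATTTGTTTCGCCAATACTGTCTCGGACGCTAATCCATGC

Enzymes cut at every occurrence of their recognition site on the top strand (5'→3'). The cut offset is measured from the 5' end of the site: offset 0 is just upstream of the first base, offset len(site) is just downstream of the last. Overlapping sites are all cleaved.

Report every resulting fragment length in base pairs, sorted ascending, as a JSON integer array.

Per-enzyme occurrences:
  AzqVI (AGAG, off=3): no sites
  CdoVI (CTGATCTT, off=1): no sites
  IvoIV (ACTCCGC, off=7): no sites

All cut coordinates (distinct, sorted): ∅

Fragments:
  no cuts → one circular fragment of 249 bp

[249]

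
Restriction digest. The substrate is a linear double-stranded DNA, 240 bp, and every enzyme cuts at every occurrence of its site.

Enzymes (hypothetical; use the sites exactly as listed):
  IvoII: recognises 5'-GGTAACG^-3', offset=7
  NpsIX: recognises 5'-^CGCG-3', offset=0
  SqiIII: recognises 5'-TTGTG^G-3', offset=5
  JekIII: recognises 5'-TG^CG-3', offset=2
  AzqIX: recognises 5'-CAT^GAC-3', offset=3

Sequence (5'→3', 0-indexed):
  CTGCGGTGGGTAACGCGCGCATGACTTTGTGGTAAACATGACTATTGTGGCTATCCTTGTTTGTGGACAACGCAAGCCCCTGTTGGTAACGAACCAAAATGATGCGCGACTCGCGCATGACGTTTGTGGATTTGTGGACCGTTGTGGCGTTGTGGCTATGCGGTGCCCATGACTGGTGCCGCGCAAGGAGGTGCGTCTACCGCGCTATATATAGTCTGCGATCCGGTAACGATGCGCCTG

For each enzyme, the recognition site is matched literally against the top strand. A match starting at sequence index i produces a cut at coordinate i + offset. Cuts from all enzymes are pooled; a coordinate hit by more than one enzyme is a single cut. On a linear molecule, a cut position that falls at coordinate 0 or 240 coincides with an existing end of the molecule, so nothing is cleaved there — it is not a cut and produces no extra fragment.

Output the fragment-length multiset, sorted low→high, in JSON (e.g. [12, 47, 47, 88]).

[2,3,3,6,6,7,7,7,7,8,8,8,9,9,10,10,10,10,10,13,13,14,16,18,26]

Site scan:
  IvoII GGTAACG/7: at [8, 84, 224] ⇒ [15, 91, 231]
  NpsIX CGCG/0: at [13, 15, 104, 111, 179, 200] ⇒ [13, 15, 104, 111, 179, 200]
  SqiIII TTGTGG/5: at [26, 44, 60, 123, 131, 141, 149] ⇒ [31, 49, 65, 128, 136, 146, 154]
  JekIII TGCG/2: at [1, 102, 158, 191, 216, 232] ⇒ [3, 104, 160, 193, 218, 234]
  AzqIX CATGAC/3: at [19, 36, 115, 167] ⇒ [22, 39, 118, 170]

All cut coordinates (distinct, sorted): [3, 13, 15, 22, 31, 39, 49, 65, 91, 104, 111, 118, 128, 136, 146, 154, 160, 170, 179, 193, 200, 218, 231, 234]

Fragment lengths:
  [0,3): 3 bp
  [3,13): 10 bp
  [13,15): 2 bp
  [15,22): 7 bp
  [22,31): 9 bp
  [31,39): 8 bp
  [39,49): 10 bp
  [49,65): 16 bp
  [65,91): 26 bp
  [91,104): 13 bp
  [104,111): 7 bp
  [111,118): 7 bp
  [118,128): 10 bp
  [128,136): 8 bp
  [136,146): 10 bp
  [146,154): 8 bp
  [154,160): 6 bp
  [160,170): 10 bp
  [170,179): 9 bp
  [179,193): 14 bp
  [193,200): 7 bp
  [200,218): 18 bp
  [218,231): 13 bp
  [231,234): 3 bp
  [234,240): 6 bp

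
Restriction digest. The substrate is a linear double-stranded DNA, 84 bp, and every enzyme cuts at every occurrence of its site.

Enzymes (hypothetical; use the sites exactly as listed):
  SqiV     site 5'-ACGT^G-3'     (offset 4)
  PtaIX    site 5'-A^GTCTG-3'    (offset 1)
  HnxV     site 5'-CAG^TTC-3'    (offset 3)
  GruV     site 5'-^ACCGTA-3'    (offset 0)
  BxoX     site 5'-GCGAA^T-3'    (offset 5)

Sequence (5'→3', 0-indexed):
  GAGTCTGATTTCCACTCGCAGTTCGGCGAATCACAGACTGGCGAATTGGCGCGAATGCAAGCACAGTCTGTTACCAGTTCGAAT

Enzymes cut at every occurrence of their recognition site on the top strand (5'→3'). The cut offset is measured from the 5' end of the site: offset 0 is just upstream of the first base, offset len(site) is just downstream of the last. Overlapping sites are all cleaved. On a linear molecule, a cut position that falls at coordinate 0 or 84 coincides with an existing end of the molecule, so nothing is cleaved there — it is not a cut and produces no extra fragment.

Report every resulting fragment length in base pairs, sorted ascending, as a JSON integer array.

Site scan:
  SqiV (ACGTG, off=4): no sites
  PtaIX AGTCTG/1: at [1, 64] ⇒ [2, 65]
  HnxV CAGTTC/3: at [18, 74] ⇒ [21, 77]
  GruV (ACCGTA, off=0): no sites
  BxoX GCGAAT/5: at [25, 40, 50] ⇒ [30, 45, 55]

Pooled cuts: [2, 21, 30, 45, 55, 65, 77]

Fragments:
  [0,2): 2 bp
  [2,21): 19 bp
  [21,30): 9 bp
  [30,45): 15 bp
  [45,55): 10 bp
  [55,65): 10 bp
  [65,77): 12 bp
  [77,84): 7 bp

[2,7,9,10,10,12,15,19]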